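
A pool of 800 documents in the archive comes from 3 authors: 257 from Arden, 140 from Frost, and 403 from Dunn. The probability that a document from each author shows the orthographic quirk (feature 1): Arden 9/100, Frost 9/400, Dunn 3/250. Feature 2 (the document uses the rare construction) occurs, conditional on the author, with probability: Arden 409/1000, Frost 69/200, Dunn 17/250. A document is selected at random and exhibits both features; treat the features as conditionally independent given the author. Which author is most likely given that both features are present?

Unnormalized posteriors (prior × likelihood):
  Arden: 0.32125 × 0.09 × 0.409 = 0.0118252125
  Frost: 0.175 × 0.0225 × 0.345 = 0.0013584375
  Dunn: 0.50375 × 0.012 × 0.068 = 0.00041106
Normalizing constant = 0.01359471.
Largest term belongs to Arden, so Arden is most probable.

Arden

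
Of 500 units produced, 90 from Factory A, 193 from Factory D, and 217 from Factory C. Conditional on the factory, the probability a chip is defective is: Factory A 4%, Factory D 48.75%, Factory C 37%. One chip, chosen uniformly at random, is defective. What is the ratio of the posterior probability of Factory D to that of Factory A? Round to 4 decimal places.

26.1354

By Bayes' rule, posterior ∝ prior × likelihood:
  Factory A: 0.18 × 0.04 = 0.0072
  Factory D: 0.386 × 0.4875 = 0.188175
  Factory C: 0.434 × 0.37 = 0.16058
Normalizing constant = 0.355955.
The ratio is 0.188175 / 0.0072 (the normalizer cancels) = 26.1354.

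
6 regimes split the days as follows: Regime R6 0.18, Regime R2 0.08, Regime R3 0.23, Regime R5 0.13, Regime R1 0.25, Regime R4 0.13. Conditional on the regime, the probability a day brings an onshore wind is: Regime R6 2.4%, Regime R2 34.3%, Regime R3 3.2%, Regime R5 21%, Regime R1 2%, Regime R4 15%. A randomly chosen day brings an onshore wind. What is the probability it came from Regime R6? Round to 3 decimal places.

0.048

Prior × likelihood for each hypothesis:
  Regime R6: 0.18 × 0.024 = 0.00432
  Regime R2: 0.08 × 0.343 = 0.02744
  Regime R3: 0.23 × 0.032 = 0.00736
  Regime R5: 0.13 × 0.21 = 0.0273
  Regime R1: 0.25 × 0.02 = 0.005
  Regime R4: 0.13 × 0.15 = 0.0195
Normalizing constant = 0.09092.
P(Regime R6 | evidence) = 0.00432 / 0.09092 ≈ 0.048.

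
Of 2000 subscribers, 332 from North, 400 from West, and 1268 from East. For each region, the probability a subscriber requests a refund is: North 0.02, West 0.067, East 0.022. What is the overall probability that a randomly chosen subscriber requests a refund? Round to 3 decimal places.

0.031

Compute prior × likelihood for every hypothesis:
  North: 0.166 × 0.02 = 0.00332
  West: 0.2 × 0.067 = 0.0134
  East: 0.634 × 0.022 = 0.013948
P(refund) = 0.00332 + 0.0134 + 0.013948 = 0.030668 → 0.031.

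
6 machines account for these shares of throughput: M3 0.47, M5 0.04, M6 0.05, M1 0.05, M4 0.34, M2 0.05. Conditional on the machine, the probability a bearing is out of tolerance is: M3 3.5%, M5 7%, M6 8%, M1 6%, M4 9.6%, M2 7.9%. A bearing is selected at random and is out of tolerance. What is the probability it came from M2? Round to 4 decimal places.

0.0629

By Bayes' rule, posterior ∝ prior × likelihood:
  M3: 0.47 × 0.035 = 0.01645
  M5: 0.04 × 0.07 = 0.0028
  M6: 0.05 × 0.08 = 0.004
  M1: 0.05 × 0.06 = 0.003
  M4: 0.34 × 0.096 = 0.03264
  M2: 0.05 × 0.079 = 0.00395
Total = 0.06284.
P(M2 | evidence) = 0.00395 / 0.06284 ≈ 0.0629.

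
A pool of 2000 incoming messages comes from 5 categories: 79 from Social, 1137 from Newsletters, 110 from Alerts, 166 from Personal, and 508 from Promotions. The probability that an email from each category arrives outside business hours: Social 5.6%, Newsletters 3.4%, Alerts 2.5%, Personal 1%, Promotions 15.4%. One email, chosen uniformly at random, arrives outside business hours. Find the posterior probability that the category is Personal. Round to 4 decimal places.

Prior × likelihood for each hypothesis:
  Social: 0.0395 × 0.056 = 0.002212
  Newsletters: 0.5685 × 0.034 = 0.019329
  Alerts: 0.055 × 0.025 = 0.001375
  Personal: 0.083 × 0.01 = 0.00083
  Promotions: 0.254 × 0.154 = 0.039116
Sum = 0.062862.
P(Personal | evidence) = 0.00083 / 0.062862 ≈ 0.0132.

0.0132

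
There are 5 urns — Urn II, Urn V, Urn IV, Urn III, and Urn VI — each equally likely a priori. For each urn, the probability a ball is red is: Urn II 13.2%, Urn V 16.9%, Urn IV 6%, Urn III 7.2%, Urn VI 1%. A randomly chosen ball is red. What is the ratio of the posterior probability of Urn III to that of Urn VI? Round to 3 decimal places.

Since the prior is uniform, the posterior is proportional to the likelihood:
  Urn II: 0.132
  Urn V: 0.169
  Urn IV: 0.06
  Urn III: 0.072
  Urn VI: 0.01
Sum = 0.443.
The ratio is 0.072 / 0.01 (the normalizer cancels) = 7.200.

7.200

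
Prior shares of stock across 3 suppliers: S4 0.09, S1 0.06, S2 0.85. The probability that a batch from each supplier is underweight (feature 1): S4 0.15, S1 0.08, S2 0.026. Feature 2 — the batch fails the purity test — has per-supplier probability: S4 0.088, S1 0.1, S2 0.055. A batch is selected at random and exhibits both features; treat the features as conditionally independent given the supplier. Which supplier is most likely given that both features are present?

Unnormalized posteriors (prior × likelihood):
  S4: 0.09 × 0.15 × 0.088 = 0.001188
  S1: 0.06 × 0.08 × 0.1 = 0.00048
  S2: 0.85 × 0.026 × 0.055 = 0.0012155
Sum = 0.0028835.
Largest term belongs to S2, so S2 is most probable.

S2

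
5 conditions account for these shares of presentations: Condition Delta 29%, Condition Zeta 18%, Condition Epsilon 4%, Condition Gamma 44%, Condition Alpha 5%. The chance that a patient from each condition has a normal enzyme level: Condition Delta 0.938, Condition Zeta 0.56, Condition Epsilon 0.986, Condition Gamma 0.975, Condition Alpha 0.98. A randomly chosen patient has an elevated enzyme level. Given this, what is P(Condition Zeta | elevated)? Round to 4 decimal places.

Taking complements, P(elevated | each) = Condition Delta 0.062, Condition Zeta 0.44, Condition Epsilon 0.014, Condition Gamma 0.025, Condition Alpha 0.02.
Prior × likelihood for each hypothesis:
  Condition Delta: 0.29 × 0.062 = 0.01798
  Condition Zeta: 0.18 × 0.44 = 0.0792
  Condition Epsilon: 0.04 × 0.014 = 0.00056
  Condition Gamma: 0.44 × 0.025 = 0.011
  Condition Alpha: 0.05 × 0.02 = 0.001
Total = 0.10974.
P(Condition Zeta | evidence) = 0.0792 / 0.10974 ≈ 0.7217.

0.7217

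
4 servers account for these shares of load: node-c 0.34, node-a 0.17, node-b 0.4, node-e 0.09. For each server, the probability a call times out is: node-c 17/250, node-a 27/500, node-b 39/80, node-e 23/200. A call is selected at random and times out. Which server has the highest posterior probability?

Compute prior × likelihood for every hypothesis:
  node-c: 0.34 × 0.068 = 0.02312
  node-a: 0.17 × 0.054 = 0.00918
  node-b: 0.4 × 0.4875 = 0.195
  node-e: 0.09 × 0.115 = 0.01035
Total = 0.23765.
Largest term belongs to node-b, so node-b is most probable.

node-b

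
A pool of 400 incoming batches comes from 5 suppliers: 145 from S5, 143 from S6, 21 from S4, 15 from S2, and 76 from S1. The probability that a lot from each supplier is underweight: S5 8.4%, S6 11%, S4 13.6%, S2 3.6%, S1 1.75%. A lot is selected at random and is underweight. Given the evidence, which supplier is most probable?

Unnormalized posteriors (prior × likelihood):
  S5: 0.3625 × 0.084 = 0.03045
  S6: 0.3575 × 0.11 = 0.039325
  S4: 0.0525 × 0.136 = 0.00714
  S2: 0.0375 × 0.036 = 0.00135
  S1: 0.19 × 0.0175 = 0.003325
Normalizing constant = 0.08159.
Largest term belongs to S6, so S6 is most probable.

S6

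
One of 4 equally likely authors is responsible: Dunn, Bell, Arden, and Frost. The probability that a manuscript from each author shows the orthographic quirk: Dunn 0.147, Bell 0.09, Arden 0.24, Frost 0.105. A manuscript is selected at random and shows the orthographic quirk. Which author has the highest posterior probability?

Arden

With a uniform prior (1/4 each), posterior ∝ likelihood:
  Dunn: 0.147
  Bell: 0.09
  Arden: 0.24
  Frost: 0.105
Sum = 0.582.
Largest term belongs to Arden, so Arden is most probable.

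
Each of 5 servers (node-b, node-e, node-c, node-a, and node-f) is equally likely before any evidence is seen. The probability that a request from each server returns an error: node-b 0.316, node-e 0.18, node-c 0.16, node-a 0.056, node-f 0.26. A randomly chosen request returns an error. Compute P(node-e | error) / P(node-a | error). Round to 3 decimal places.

3.214

Since the prior is uniform, the posterior is proportional to the likelihood:
  node-b: 0.316
  node-e: 0.18
  node-c: 0.16
  node-a: 0.056
  node-f: 0.26
Normalizing constant = 0.972.
The ratio is 0.18 / 0.056 (the normalizer cancels) = 3.214.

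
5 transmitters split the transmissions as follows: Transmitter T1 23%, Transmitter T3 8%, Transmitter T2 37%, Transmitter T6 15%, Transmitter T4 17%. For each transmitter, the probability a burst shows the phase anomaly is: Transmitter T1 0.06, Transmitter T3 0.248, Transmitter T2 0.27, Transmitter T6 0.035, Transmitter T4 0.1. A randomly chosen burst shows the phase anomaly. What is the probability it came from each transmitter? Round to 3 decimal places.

Transmitter T1 0.089, Transmitter T3 0.127, Transmitter T2 0.641, Transmitter T6 0.034, Transmitter T4 0.109

Unnormalized posteriors (prior × likelihood):
  Transmitter T1: 0.23 × 0.06 = 0.0138
  Transmitter T3: 0.08 × 0.248 = 0.01984
  Transmitter T2: 0.37 × 0.27 = 0.0999
  Transmitter T6: 0.15 × 0.035 = 0.00525
  Transmitter T4: 0.17 × 0.1 = 0.017
Sum = 0.15579.
P(Transmitter T1 | anomaly) = 0.0138/0.15579 ≈ 0.089
P(Transmitter T3 | anomaly) = 0.01984/0.15579 ≈ 0.127
P(Transmitter T2 | anomaly) = 0.0999/0.15579 ≈ 0.641
P(Transmitter T6 | anomaly) = 0.00525/0.15579 ≈ 0.034
P(Transmitter T4 | anomaly) = 0.017/0.15579 ≈ 0.109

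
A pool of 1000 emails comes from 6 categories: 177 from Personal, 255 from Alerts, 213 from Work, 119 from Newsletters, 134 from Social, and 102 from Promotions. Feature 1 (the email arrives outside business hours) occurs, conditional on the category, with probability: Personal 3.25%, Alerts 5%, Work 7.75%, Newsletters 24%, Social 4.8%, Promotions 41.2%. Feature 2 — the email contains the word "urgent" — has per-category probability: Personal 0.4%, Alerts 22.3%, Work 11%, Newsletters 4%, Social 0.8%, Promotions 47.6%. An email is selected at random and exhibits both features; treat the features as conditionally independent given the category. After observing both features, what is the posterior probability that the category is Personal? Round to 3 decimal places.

0.001

Unnormalized posteriors (prior × likelihood):
  Personal: 0.177 × 0.0325 × 0.004 = 0.00002301
  Alerts: 0.255 × 0.05 × 0.223 = 0.00284325
  Work: 0.213 × 0.0775 × 0.11 = 0.001815825
  Newsletters: 0.119 × 0.24 × 0.04 = 0.0011424
  Social: 0.134 × 0.048 × 0.008 = 0.000051456
  Promotions: 0.102 × 0.412 × 0.476 = 0.020003424
Sum = 0.025879365.
P(Personal | evidence) = 0.00002301 / 0.025879365 ≈ 0.001.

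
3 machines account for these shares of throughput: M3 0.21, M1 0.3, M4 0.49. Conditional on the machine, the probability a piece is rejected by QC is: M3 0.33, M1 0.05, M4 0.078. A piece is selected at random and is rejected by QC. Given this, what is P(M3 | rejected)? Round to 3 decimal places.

0.566

Prior × likelihood for each hypothesis:
  M3: 0.21 × 0.33 = 0.0693
  M1: 0.3 × 0.05 = 0.015
  M4: 0.49 × 0.078 = 0.03822
Normalizing constant = 0.12252.
P(M3 | evidence) = 0.0693 / 0.12252 ≈ 0.566.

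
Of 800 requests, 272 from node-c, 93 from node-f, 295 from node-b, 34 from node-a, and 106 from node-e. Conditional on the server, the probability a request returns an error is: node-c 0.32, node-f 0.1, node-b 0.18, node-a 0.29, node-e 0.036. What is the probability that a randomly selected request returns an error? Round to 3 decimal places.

Compute prior × likelihood for every hypothesis:
  node-c: 0.34 × 0.32 = 0.1088
  node-f: 0.11625 × 0.1 = 0.011625
  node-b: 0.36875 × 0.18 = 0.066375
  node-a: 0.0425 × 0.29 = 0.012325
  node-e: 0.1325 × 0.036 = 0.00477
P(error) = 0.1088 + 0.011625 + 0.066375 + 0.012325 + 0.00477 = 0.203895 → 0.204.

0.204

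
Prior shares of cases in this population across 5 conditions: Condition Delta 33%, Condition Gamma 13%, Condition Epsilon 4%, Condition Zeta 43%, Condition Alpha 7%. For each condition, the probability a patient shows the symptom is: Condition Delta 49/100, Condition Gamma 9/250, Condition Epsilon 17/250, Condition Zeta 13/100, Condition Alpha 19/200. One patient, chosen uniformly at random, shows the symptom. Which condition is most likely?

Condition Delta

Compute prior × likelihood for every hypothesis:
  Condition Delta: 0.33 × 0.49 = 0.1617
  Condition Gamma: 0.13 × 0.036 = 0.00468
  Condition Epsilon: 0.04 × 0.068 = 0.00272
  Condition Zeta: 0.43 × 0.13 = 0.0559
  Condition Alpha: 0.07 × 0.095 = 0.00665
Normalizing constant = 0.23165.
Largest term belongs to Condition Delta, so Condition Delta is most probable.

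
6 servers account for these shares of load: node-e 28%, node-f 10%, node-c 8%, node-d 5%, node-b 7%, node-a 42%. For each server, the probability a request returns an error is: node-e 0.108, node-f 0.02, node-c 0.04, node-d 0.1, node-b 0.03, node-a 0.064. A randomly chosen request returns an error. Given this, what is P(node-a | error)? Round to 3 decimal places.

Compute prior × likelihood for every hypothesis:
  node-e: 0.28 × 0.108 = 0.03024
  node-f: 0.1 × 0.02 = 0.002
  node-c: 0.08 × 0.04 = 0.0032
  node-d: 0.05 × 0.1 = 0.005
  node-b: 0.07 × 0.03 = 0.0021
  node-a: 0.42 × 0.064 = 0.02688
Sum = 0.06942.
P(node-a | evidence) = 0.02688 / 0.06942 ≈ 0.387.

0.387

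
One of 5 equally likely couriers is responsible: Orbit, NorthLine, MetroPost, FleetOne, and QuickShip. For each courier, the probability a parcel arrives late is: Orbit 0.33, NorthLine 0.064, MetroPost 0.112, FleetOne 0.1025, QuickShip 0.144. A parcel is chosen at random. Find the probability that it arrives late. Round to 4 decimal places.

With a uniform prior (1/5 each), posterior ∝ likelihood:
  Orbit: 0.33
  NorthLine: 0.064
  MetroPost: 0.112
  FleetOne: 0.1025
  QuickShip: 0.144
P(late) = (1/5) × (0.33 + 0.064 + 0.112 + 0.1025 + 0.144) = 0.7525/5 ≈ 0.1505.

0.1505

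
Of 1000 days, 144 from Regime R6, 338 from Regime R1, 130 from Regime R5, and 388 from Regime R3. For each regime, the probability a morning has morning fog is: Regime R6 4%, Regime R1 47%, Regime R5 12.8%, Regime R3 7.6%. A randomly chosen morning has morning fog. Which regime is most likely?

Regime R1

Unnormalized posteriors (prior × likelihood):
  Regime R6: 0.144 × 0.04 = 0.00576
  Regime R1: 0.338 × 0.47 = 0.15886
  Regime R5: 0.13 × 0.128 = 0.01664
  Regime R3: 0.388 × 0.076 = 0.029488
Sum = 0.210748.
Largest term belongs to Regime R1, so Regime R1 is most probable.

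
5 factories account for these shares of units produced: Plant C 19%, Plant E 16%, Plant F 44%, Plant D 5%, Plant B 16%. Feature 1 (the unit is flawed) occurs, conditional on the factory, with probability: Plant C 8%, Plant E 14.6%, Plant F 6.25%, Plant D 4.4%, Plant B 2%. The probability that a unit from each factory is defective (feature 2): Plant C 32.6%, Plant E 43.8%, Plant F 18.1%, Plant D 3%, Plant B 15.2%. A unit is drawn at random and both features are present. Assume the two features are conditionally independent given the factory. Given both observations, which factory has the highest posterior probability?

Prior × likelihood for each hypothesis:
  Plant C: 0.19 × 0.08 × 0.326 = 0.0049552
  Plant E: 0.16 × 0.146 × 0.438 = 0.01023168
  Plant F: 0.44 × 0.0625 × 0.181 = 0.0049775
  Plant D: 0.05 × 0.044 × 0.03 = 0.000066
  Plant B: 0.16 × 0.02 × 0.152 = 0.0004864
Sum = 0.02071678.
Largest term belongs to Plant E, so Plant E is most probable.

Plant E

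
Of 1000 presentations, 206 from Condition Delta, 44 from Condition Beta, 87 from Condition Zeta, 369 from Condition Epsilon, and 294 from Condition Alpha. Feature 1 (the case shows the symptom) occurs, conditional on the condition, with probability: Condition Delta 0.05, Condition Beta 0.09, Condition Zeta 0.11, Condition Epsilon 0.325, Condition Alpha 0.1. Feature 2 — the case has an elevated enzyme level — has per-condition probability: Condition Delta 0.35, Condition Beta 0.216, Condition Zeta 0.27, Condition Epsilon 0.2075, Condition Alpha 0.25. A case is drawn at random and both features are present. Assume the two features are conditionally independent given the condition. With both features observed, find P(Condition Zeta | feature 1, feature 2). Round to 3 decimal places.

0.066

By Bayes' rule, posterior ∝ prior × likelihood:
  Condition Delta: 0.206 × 0.05 × 0.35 = 0.003605
  Condition Beta: 0.044 × 0.09 × 0.216 = 0.00085536
  Condition Zeta: 0.087 × 0.11 × 0.27 = 0.0025839
  Condition Epsilon: 0.369 × 0.325 × 0.2075 = 0.0248844375
  Condition Alpha: 0.294 × 0.1 × 0.25 = 0.00735
Normalizing constant = 0.0392786975.
P(Condition Zeta | evidence) = 0.0025839 / 0.0392786975 ≈ 0.066.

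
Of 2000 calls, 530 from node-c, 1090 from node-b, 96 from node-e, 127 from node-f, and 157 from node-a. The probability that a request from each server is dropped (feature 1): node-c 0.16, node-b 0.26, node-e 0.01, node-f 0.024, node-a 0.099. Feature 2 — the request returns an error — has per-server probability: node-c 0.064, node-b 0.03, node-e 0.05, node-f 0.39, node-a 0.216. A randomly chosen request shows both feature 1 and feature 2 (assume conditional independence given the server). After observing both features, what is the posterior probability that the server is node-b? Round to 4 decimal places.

0.4590

By Bayes' rule, posterior ∝ prior × likelihood:
  node-c: 0.265 × 0.16 × 0.064 = 0.0027136
  node-b: 0.545 × 0.26 × 0.03 = 0.004251
  node-e: 0.048 × 0.01 × 0.05 = 0.000024
  node-f: 0.0635 × 0.024 × 0.39 = 0.00059436
  node-a: 0.0785 × 0.099 × 0.216 = 0.001678644
Total = 0.009261604.
P(node-b | evidence) = 0.004251 / 0.009261604 ≈ 0.4590.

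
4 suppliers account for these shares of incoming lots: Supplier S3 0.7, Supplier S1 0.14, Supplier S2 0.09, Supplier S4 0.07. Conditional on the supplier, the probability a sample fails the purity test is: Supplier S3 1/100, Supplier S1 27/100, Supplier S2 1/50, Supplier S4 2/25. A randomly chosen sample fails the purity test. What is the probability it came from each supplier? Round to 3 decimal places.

Unnormalized posteriors (prior × likelihood):
  Supplier S3: 0.7 × 0.01 = 0.007
  Supplier S1: 0.14 × 0.27 = 0.0378
  Supplier S2: 0.09 × 0.02 = 0.0018
  Supplier S4: 0.07 × 0.08 = 0.0056
Normalizing constant = 0.0522.
P(Supplier S3 | off-spec) = 0.007/0.0522 ≈ 0.134
P(Supplier S1 | off-spec) = 0.0378/0.0522 ≈ 0.724
P(Supplier S2 | off-spec) = 0.0018/0.0522 ≈ 0.034
P(Supplier S4 | off-spec) = 0.0056/0.0522 ≈ 0.107
(Check: 0.134+0.724+0.034+0.107 = 0.999.)

Supplier S3 0.134, Supplier S1 0.724, Supplier S2 0.034, Supplier S4 0.107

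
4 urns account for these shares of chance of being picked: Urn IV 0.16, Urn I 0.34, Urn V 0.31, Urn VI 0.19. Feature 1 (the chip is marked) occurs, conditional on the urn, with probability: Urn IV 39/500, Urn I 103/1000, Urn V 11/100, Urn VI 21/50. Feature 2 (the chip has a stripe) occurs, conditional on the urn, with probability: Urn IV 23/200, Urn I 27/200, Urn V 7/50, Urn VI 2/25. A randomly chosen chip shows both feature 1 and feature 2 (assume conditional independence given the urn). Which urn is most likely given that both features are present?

Urn VI

Unnormalized posteriors (prior × likelihood):
  Urn IV: 0.16 × 0.078 × 0.115 = 0.0014352
  Urn I: 0.34 × 0.103 × 0.135 = 0.0047277
  Urn V: 0.31 × 0.11 × 0.14 = 0.004774
  Urn VI: 0.19 × 0.42 × 0.08 = 0.006384
Sum = 0.0173209.
Largest term belongs to Urn VI, so Urn VI is most probable.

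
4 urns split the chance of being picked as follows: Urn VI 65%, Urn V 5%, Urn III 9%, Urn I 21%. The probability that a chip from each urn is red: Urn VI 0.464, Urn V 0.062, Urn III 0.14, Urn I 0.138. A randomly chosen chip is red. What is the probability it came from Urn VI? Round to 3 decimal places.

Prior × likelihood for each hypothesis:
  Urn VI: 0.65 × 0.464 = 0.3016
  Urn V: 0.05 × 0.062 = 0.0031
  Urn III: 0.09 × 0.14 = 0.0126
  Urn I: 0.21 × 0.138 = 0.02898
Normalizing constant = 0.34628.
P(Urn VI | evidence) = 0.3016 / 0.34628 ≈ 0.871.

0.871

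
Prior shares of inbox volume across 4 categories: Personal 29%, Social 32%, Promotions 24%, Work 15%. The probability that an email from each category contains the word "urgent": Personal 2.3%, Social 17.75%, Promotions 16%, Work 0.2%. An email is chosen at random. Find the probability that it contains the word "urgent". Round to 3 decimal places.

0.102

Unnormalized posteriors (prior × likelihood):
  Personal: 0.29 × 0.023 = 0.00667
  Social: 0.32 × 0.1775 = 0.0568
  Promotions: 0.24 × 0.16 = 0.0384
  Work: 0.15 × 0.002 = 0.0003
P(urgent-flag) = 0.00667 + 0.0568 + 0.0384 + 0.0003 = 0.10217 → 0.102.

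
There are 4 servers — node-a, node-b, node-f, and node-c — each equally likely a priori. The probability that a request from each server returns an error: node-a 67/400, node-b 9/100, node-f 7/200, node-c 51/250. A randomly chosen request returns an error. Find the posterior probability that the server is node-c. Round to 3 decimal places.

With a uniform prior (1/4 each), posterior ∝ likelihood:
  node-a: 0.1675
  node-b: 0.09
  node-f: 0.035
  node-c: 0.204
Total = 0.4965.
P(node-c | evidence) = 0.204 / 0.4965 ≈ 0.411.

0.411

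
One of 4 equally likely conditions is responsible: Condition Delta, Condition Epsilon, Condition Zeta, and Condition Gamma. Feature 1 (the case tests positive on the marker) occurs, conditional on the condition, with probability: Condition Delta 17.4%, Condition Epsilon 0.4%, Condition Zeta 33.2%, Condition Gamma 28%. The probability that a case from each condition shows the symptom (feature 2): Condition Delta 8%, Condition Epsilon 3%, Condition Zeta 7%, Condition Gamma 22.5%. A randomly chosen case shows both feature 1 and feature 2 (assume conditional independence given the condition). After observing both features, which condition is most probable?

With a uniform prior (1/4 each), posterior ∝ likelihood:
  Condition Delta: 0.174 × 0.08 = 0.01392
  Condition Epsilon: 0.004 × 0.03 = 0.00012
  Condition Zeta: 0.332 × 0.07 = 0.02324
  Condition Gamma: 0.28 × 0.225 = 0.063
Normalizing constant = 0.10028.
Largest term belongs to Condition Gamma, so Condition Gamma is most probable.

Condition Gamma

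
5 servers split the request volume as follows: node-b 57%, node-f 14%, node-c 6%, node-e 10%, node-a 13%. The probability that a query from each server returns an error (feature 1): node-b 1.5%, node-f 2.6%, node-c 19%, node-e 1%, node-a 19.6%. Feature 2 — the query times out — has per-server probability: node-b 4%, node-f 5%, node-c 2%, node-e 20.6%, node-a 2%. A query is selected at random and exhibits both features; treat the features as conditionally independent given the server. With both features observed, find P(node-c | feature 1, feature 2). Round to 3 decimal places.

0.155

Unnormalized posteriors (prior × likelihood):
  node-b: 0.57 × 0.015 × 0.04 = 0.000342
  node-f: 0.14 × 0.026 × 0.05 = 0.000182
  node-c: 0.06 × 0.19 × 0.02 = 0.000228
  node-e: 0.1 × 0.01 × 0.206 = 0.000206
  node-a: 0.13 × 0.196 × 0.02 = 0.0005096
Total = 0.0014676.
P(node-c | evidence) = 0.000228 / 0.0014676 ≈ 0.155.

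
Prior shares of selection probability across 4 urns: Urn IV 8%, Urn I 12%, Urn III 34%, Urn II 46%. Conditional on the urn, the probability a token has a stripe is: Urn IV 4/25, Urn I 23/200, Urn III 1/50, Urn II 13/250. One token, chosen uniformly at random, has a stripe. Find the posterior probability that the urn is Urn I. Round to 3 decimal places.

Unnormalized posteriors (prior × likelihood):
  Urn IV: 0.08 × 0.16 = 0.0128
  Urn I: 0.12 × 0.115 = 0.0138
  Urn III: 0.34 × 0.02 = 0.0068
  Urn II: 0.46 × 0.052 = 0.02392
Sum = 0.05732.
P(Urn I | evidence) = 0.0138 / 0.05732 ≈ 0.241.

0.241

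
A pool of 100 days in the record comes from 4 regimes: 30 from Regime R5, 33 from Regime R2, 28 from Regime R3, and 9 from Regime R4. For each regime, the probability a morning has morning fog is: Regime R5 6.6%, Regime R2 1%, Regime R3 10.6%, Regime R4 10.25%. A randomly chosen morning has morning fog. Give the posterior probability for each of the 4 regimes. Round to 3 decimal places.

Compute prior × likelihood for every hypothesis:
  Regime R5: 0.3 × 0.066 = 0.0198
  Regime R2: 0.33 × 0.01 = 0.0033
  Regime R3: 0.28 × 0.106 = 0.02968
  Regime R4: 0.09 × 0.1025 = 0.009225
Sum = 0.062005.
P(Regime R5 | fog) = 0.0198/0.062005 ≈ 0.319
P(Regime R2 | fog) = 0.0033/0.062005 ≈ 0.053
P(Regime R3 | fog) = 0.02968/0.062005 ≈ 0.479
P(Regime R4 | fog) = 0.009225/0.062005 ≈ 0.149
(Check: 0.319+0.053+0.479+0.149 = 1.000.)

Regime R5 0.319, Regime R2 0.053, Regime R3 0.479, Regime R4 0.149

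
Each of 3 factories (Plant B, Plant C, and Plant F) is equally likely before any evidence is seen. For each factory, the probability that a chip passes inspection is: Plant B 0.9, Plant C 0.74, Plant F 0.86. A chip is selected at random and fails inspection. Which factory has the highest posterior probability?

Taking complements, P(nonconforming | each) = Plant B 0.1, Plant C 0.26, Plant F 0.14.
With a uniform prior (1/3 each), posterior ∝ likelihood:
  Plant B: 0.1
  Plant C: 0.26
  Plant F: 0.14
Total = 0.5.
Largest term belongs to Plant C, so Plant C is most probable.

Plant C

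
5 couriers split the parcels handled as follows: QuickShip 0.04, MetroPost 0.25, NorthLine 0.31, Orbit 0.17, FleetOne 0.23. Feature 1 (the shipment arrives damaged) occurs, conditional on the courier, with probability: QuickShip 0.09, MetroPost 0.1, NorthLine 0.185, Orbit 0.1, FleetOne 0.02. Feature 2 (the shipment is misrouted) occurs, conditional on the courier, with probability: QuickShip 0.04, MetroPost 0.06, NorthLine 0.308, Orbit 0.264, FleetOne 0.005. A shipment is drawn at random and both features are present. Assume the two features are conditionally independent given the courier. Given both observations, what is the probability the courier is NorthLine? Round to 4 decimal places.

0.7416

By Bayes' rule, posterior ∝ prior × likelihood:
  QuickShip: 0.04 × 0.09 × 0.04 = 0.000144
  MetroPost: 0.25 × 0.1 × 0.06 = 0.0015
  NorthLine: 0.31 × 0.185 × 0.308 = 0.0176638
  Orbit: 0.17 × 0.1 × 0.264 = 0.004488
  FleetOne: 0.23 × 0.02 × 0.005 = 0.000023
Normalizing constant = 0.0238188.
P(NorthLine | evidence) = 0.0176638 / 0.0238188 ≈ 0.7416.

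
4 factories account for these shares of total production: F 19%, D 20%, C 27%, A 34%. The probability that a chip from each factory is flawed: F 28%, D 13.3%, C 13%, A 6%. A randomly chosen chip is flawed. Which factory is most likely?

F

Prior × likelihood for each hypothesis:
  F: 0.19 × 0.28 = 0.0532
  D: 0.2 × 0.133 = 0.0266
  C: 0.27 × 0.13 = 0.0351
  A: 0.34 × 0.06 = 0.0204
Total = 0.1353.
Largest term belongs to F, so F is most probable.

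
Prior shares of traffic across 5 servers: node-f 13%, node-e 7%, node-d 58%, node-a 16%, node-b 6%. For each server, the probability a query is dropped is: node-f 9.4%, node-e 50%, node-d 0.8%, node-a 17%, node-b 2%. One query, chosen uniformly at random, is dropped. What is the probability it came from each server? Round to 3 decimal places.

node-f 0.152, node-e 0.436, node-d 0.058, node-a 0.339, node-b 0.015

Unnormalized posteriors (prior × likelihood):
  node-f: 0.13 × 0.094 = 0.01222
  node-e: 0.07 × 0.5 = 0.035
  node-d: 0.58 × 0.008 = 0.00464
  node-a: 0.16 × 0.17 = 0.0272
  node-b: 0.06 × 0.02 = 0.0012
Total = 0.08026.
P(node-f | dropped) = 0.01222/0.08026 ≈ 0.152
P(node-e | dropped) = 0.035/0.08026 ≈ 0.436
P(node-d | dropped) = 0.00464/0.08026 ≈ 0.058
P(node-a | dropped) = 0.0272/0.08026 ≈ 0.339
P(node-b | dropped) = 0.0012/0.08026 ≈ 0.015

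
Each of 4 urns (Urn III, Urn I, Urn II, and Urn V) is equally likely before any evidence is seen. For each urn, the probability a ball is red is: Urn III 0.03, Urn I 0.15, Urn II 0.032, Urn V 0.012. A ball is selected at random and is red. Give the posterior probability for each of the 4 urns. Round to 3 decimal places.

With a uniform prior (1/4 each), posterior ∝ likelihood:
  Urn III: 0.03
  Urn I: 0.15
  Urn II: 0.032
  Urn V: 0.012
Sum = 0.224.
P(Urn III | red) = 0.03/0.224 ≈ 0.134
P(Urn I | red) = 0.15/0.224 ≈ 0.670
P(Urn II | red) = 0.032/0.224 ≈ 0.143
P(Urn V | red) = 0.012/0.224 ≈ 0.054

Urn III 0.134, Urn I 0.670, Urn II 0.143, Urn V 0.054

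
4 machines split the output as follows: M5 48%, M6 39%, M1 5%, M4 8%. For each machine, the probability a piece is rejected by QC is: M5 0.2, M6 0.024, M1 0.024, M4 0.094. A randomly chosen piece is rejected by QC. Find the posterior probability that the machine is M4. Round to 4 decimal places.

Prior × likelihood for each hypothesis:
  M5: 0.48 × 0.2 = 0.096
  M6: 0.39 × 0.024 = 0.00936
  M1: 0.05 × 0.024 = 0.0012
  M4: 0.08 × 0.094 = 0.00752
Total = 0.11408.
P(M4 | evidence) = 0.00752 / 0.11408 ≈ 0.0659.

0.0659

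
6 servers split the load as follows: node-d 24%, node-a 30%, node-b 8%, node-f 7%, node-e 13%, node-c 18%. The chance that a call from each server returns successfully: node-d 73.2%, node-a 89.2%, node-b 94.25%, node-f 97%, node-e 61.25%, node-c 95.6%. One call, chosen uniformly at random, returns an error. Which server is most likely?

Taking complements, P(error | each) = node-d 0.268, node-a 0.108, node-b 0.0575, node-f 0.03, node-e 0.3875, node-c 0.044.
Unnormalized posteriors (prior × likelihood):
  node-d: 0.24 × 0.268 = 0.06432
  node-a: 0.3 × 0.108 = 0.0324
  node-b: 0.08 × 0.0575 = 0.0046
  node-f: 0.07 × 0.03 = 0.0021
  node-e: 0.13 × 0.3875 = 0.050375
  node-c: 0.18 × 0.044 = 0.00792
Total = 0.161715.
Largest term belongs to node-d, so node-d is most probable.

node-d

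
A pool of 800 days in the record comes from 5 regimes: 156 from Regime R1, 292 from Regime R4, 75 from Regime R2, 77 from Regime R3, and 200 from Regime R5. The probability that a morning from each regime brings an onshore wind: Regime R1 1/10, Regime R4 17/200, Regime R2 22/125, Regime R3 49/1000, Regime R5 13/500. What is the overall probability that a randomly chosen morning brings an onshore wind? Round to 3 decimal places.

0.078

Unnormalized posteriors (prior × likelihood):
  Regime R1: 0.195 × 0.1 = 0.0195
  Regime R4: 0.365 × 0.085 = 0.031025
  Regime R2: 0.09375 × 0.176 = 0.0165
  Regime R3: 0.09625 × 0.049 = 0.00471625
  Regime R5: 0.25 × 0.026 = 0.0065
P(onshore) = 0.0195 + 0.031025 + 0.0165 + 0.00471625 + 0.0065 = 0.07824125 → 0.078.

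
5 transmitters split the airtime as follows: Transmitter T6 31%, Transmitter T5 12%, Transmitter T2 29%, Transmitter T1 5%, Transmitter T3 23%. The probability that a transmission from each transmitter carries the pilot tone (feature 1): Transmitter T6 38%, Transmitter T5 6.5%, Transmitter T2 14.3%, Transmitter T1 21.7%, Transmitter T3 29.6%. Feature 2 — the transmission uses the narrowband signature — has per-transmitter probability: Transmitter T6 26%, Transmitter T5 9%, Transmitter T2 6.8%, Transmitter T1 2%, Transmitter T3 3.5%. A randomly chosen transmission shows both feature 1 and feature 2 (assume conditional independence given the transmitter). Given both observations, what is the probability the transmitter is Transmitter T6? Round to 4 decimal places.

Prior × likelihood for each hypothesis:
  Transmitter T6: 0.31 × 0.38 × 0.26 = 0.030628
  Transmitter T5: 0.12 × 0.065 × 0.09 = 0.000702
  Transmitter T2: 0.29 × 0.143 × 0.068 = 0.00281996
  Transmitter T1: 0.05 × 0.217 × 0.02 = 0.000217
  Transmitter T3: 0.23 × 0.296 × 0.035 = 0.0023828
Total = 0.03674976.
P(Transmitter T6 | evidence) = 0.030628 / 0.03674976 ≈ 0.8334.

0.8334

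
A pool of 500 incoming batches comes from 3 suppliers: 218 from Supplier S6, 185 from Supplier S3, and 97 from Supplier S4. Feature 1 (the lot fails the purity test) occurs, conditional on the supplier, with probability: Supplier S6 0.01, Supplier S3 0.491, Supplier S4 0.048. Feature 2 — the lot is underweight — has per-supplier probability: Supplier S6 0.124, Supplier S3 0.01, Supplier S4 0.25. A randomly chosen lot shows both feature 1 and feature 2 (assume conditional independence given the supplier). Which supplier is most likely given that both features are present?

By Bayes' rule, posterior ∝ prior × likelihood:
  Supplier S6: 0.436 × 0.01 × 0.124 = 0.00054064
  Supplier S3: 0.37 × 0.491 × 0.01 = 0.0018167
  Supplier S4: 0.194 × 0.048 × 0.25 = 0.002328
Total = 0.00468534.
Largest term belongs to Supplier S4, so Supplier S4 is most probable.

Supplier S4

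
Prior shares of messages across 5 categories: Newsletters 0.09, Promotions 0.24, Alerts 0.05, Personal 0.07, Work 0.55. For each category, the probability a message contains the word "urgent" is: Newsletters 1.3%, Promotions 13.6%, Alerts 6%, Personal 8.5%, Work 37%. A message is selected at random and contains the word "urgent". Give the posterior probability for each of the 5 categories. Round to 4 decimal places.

Newsletters 0.0048, Promotions 0.1325, Alerts 0.0122, Personal 0.0242, Work 0.8264

Prior × likelihood for each hypothesis:
  Newsletters: 0.09 × 0.013 = 0.00117
  Promotions: 0.24 × 0.136 = 0.03264
  Alerts: 0.05 × 0.06 = 0.003
  Personal: 0.07 × 0.085 = 0.00595
  Work: 0.55 × 0.37 = 0.2035
Total = 0.24626.
P(Newsletters | urgent-flag) = 0.00117/0.24626 ≈ 0.0048
P(Promotions | urgent-flag) = 0.03264/0.24626 ≈ 0.1325
P(Alerts | urgent-flag) = 0.003/0.24626 ≈ 0.0122
P(Personal | urgent-flag) = 0.00595/0.24626 ≈ 0.0242
P(Work | urgent-flag) = 0.2035/0.24626 ≈ 0.8264
(Check: 0.0048+0.1325+0.0122+0.0242+0.8264 = 1.0001.)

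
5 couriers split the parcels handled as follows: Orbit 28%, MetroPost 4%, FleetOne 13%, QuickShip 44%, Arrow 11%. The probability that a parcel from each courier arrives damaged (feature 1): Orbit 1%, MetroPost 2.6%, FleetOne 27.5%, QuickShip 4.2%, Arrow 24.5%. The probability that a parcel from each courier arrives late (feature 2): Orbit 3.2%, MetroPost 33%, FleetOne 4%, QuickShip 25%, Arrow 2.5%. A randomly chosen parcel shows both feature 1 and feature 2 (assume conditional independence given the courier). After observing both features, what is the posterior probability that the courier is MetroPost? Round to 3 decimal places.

Unnormalized posteriors (prior × likelihood):
  Orbit: 0.28 × 0.01 × 0.032 = 0.0000896
  MetroPost: 0.04 × 0.026 × 0.33 = 0.0003432
  FleetOne: 0.13 × 0.275 × 0.04 = 0.00143
  QuickShip: 0.44 × 0.042 × 0.25 = 0.00462
  Arrow: 0.11 × 0.245 × 0.025 = 0.00067375
Sum = 0.00715655.
P(MetroPost | evidence) = 0.0003432 / 0.00715655 ≈ 0.048.

0.048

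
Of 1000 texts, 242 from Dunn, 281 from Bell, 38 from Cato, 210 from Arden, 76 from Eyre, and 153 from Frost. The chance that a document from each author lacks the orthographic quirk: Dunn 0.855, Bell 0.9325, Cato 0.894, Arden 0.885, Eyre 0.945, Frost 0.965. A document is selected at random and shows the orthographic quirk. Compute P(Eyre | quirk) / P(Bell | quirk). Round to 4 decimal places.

0.2204

Taking complements, P(quirk | each) = Dunn 0.145, Bell 0.0675, Cato 0.106, Arden 0.115, Eyre 0.055, Frost 0.035.
Prior × likelihood for each hypothesis:
  Dunn: 0.242 × 0.145 = 0.03509
  Bell: 0.281 × 0.0675 = 0.0189675
  Cato: 0.038 × 0.106 = 0.004028
  Arden: 0.21 × 0.115 = 0.02415
  Eyre: 0.076 × 0.055 = 0.00418
  Frost: 0.153 × 0.035 = 0.005355
Sum = 0.0917705.
The ratio is 0.00418 / 0.0189675 (the normalizer cancels) = 0.2204.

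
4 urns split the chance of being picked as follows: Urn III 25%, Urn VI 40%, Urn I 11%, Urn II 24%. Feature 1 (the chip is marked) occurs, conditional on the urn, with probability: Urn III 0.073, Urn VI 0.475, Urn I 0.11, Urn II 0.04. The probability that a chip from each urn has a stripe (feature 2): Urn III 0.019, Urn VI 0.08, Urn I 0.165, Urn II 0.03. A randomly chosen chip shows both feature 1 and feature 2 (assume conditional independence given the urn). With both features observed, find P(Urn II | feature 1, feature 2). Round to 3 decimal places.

Unnormalized posteriors (prior × likelihood):
  Urn III: 0.25 × 0.073 × 0.019 = 0.00034675
  Urn VI: 0.4 × 0.475 × 0.08 = 0.0152
  Urn I: 0.11 × 0.11 × 0.165 = 0.0019965
  Urn II: 0.24 × 0.04 × 0.03 = 0.000288
Sum = 0.01783125.
P(Urn II | evidence) = 0.000288 / 0.01783125 ≈ 0.016.

0.016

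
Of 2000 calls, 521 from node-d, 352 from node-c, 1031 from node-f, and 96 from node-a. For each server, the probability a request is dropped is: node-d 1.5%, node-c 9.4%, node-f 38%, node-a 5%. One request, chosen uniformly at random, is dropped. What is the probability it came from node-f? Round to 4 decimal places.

Prior × likelihood for each hypothesis:
  node-d: 0.2605 × 0.015 = 0.0039075
  node-c: 0.176 × 0.094 = 0.016544
  node-f: 0.5155 × 0.38 = 0.19589
  node-a: 0.048 × 0.05 = 0.0024
Sum = 0.2187415.
P(node-f | evidence) = 0.19589 / 0.2187415 ≈ 0.8955.

0.8955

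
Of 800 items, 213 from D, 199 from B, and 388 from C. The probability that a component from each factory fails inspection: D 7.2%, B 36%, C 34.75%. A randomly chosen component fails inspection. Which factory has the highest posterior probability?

Unnormalized posteriors (prior × likelihood):
  D: 0.26625 × 0.072 = 0.01917
  B: 0.24875 × 0.36 = 0.08955
  C: 0.485 × 0.3475 = 0.1685375
Total = 0.2772575.
Largest term belongs to C, so C is most probable.

C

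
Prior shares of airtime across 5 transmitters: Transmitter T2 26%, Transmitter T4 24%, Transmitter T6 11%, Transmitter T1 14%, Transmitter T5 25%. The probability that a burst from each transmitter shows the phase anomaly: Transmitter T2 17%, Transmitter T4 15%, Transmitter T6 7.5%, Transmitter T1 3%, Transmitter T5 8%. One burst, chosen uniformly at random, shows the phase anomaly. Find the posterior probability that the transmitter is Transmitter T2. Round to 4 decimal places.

0.3924

Prior × likelihood for each hypothesis:
  Transmitter T2: 0.26 × 0.17 = 0.0442
  Transmitter T4: 0.24 × 0.15 = 0.036
  Transmitter T6: 0.11 × 0.075 = 0.00825
  Transmitter T1: 0.14 × 0.03 = 0.0042
  Transmitter T5: 0.25 × 0.08 = 0.02
Total = 0.11265.
P(Transmitter T2 | evidence) = 0.0442 / 0.11265 ≈ 0.3924.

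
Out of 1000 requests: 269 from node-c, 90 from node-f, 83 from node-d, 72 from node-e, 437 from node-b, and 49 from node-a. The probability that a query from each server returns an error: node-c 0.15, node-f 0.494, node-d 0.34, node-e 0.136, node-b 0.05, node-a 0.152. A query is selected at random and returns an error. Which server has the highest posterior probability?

node-f

Compute prior × likelihood for every hypothesis:
  node-c: 0.269 × 0.15 = 0.04035
  node-f: 0.09 × 0.494 = 0.04446
  node-d: 0.083 × 0.34 = 0.02822
  node-e: 0.072 × 0.136 = 0.009792
  node-b: 0.437 × 0.05 = 0.02185
  node-a: 0.049 × 0.152 = 0.007448
Total = 0.15212.
Largest term belongs to node-f, so node-f is most probable.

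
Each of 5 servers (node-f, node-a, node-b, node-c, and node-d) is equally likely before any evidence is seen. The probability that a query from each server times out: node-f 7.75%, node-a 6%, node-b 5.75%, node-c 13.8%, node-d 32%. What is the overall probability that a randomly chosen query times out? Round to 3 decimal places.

With a uniform prior (1/5 each), posterior ∝ likelihood:
  node-f: 0.0775
  node-a: 0.06
  node-b: 0.0575
  node-c: 0.138
  node-d: 0.32
P(timeout) = (1/5) × (0.0775 + 0.06 + 0.0575 + 0.138 + 0.32) = 0.653/5 ≈ 0.131.

0.131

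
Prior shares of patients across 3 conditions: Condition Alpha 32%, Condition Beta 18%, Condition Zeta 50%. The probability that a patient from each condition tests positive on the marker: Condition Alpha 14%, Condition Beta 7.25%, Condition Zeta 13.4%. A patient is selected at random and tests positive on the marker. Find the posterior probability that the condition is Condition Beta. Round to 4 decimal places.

Compute prior × likelihood for every hypothesis:
  Condition Alpha: 0.32 × 0.14 = 0.0448
  Condition Beta: 0.18 × 0.0725 = 0.01305
  Condition Zeta: 0.5 × 0.134 = 0.067
Sum = 0.12485.
P(Condition Beta | evidence) = 0.01305 / 0.12485 ≈ 0.1045.

0.1045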